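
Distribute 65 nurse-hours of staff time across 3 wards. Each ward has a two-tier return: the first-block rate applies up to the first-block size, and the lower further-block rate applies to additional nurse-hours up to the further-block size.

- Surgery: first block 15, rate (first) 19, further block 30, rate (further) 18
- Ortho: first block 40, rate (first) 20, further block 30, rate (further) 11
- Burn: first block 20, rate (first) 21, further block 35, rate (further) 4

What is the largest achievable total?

Rank every tier by rate: Burn/first 21 > Ortho/first 20 > Surgery/first 19 > Surgery/second 18 > Ortho/second 11 > Burn/second 4.
Burn first at 21: fill all 20 ; 45 left.
Fill Ortho first block (40 at 20) ; 5 left.
Surgery first at 19: only 5 left, fill 5.
Total = 21×20 + 20×40 + 19×5 = 1315.

1315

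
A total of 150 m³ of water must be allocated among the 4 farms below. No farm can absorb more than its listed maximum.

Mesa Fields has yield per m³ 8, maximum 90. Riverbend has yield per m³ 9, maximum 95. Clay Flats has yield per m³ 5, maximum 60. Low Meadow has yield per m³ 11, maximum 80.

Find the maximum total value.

1510

Order the farms by yield per m³: Low Meadow 11 > Riverbend 9 > Mesa Fields 8 > Clay Flats 5.
Give Low Meadow 80 to hit its cap of 80 — 70 left.
Riverbend has room for 95 but only 70 remain, so it gets 70.
Total = 9×70 + 11×80 = 1510.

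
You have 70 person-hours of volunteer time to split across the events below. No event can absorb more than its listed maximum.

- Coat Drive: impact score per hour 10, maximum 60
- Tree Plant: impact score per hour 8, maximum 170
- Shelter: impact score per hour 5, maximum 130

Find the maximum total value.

Rank by impact score per hour: Coat Drive 10 > Tree Plant 8 > Shelter 5.
Give Coat Drive 60 to hit its cap of 60 ; 10 left.
Tree Plant: +10 (room for 170) → 10. Pool exhausted.
Total = 10×60 + 8×10 = 680.

680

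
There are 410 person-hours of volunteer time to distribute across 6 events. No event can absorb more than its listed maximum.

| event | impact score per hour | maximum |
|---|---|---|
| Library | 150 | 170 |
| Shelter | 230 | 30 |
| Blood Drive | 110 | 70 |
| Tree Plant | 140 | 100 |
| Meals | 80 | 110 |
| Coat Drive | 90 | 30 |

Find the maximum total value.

57600

Highest impact score per hour first: Shelter 230 > Library 150 > Tree Plant 140 > Blood Drive 110 > Coat Drive 90 > Meals 80.
Shelter takes 30 to reach its cap of 30 — 380 left.
Library takes 170 to reach its cap of 170 — 210 left.
Give Tree Plant 100 to hit its cap of 100 — 110 left.
Blood Drive: +70 to 70 (cap) — 40 left.
Give Coat Drive 30 to hit its cap of 30 — 10 left.
Only 10 left; Meals takes them to reach 10.
Total = 150×170 + 230×30 + 110×70 + 140×100 + 80×10 + 90×30 = 57600.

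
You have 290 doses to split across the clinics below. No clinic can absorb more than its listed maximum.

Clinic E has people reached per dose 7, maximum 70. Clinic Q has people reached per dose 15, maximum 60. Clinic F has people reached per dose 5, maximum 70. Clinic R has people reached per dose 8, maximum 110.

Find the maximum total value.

Highest people reached per dose first: Clinic Q 15 > Clinic R 8 > Clinic E 7 > Clinic F 5.
Clinic Q takes 60 to reach its cap of 60 → 230 left.
Clinic R: +110 to 110 (cap) → 120 left.
Clinic E: +70 to 70 (cap) → 50 left.
Only 50 left; Clinic F takes them to reach 50.
Total = 7×70 + 15×60 + 5×50 + 8×110 = 2520.

2520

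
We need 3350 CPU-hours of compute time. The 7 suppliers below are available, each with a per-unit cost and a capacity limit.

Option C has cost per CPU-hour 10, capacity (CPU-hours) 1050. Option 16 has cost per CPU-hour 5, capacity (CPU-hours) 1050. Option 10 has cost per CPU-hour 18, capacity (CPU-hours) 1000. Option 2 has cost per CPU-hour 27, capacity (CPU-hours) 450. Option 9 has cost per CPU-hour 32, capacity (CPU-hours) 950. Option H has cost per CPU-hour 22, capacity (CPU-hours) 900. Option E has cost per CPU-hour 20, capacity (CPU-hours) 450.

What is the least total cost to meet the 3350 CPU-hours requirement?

38750

Cheapest first:
Option 16 at 5: take all 1050 CPU-hours — 2300 still needed.
Take 1050 from Option C at 10 — need 1250 more.
Take 1000 from Option 10 at 18 — need 250 more.
Take 250 from Option E at 20 to finish.
Option H, Option 2, Option 9: unused.
Cost = 1050×5 + 1050×10 + 1000×18 + 250×20 = 38750.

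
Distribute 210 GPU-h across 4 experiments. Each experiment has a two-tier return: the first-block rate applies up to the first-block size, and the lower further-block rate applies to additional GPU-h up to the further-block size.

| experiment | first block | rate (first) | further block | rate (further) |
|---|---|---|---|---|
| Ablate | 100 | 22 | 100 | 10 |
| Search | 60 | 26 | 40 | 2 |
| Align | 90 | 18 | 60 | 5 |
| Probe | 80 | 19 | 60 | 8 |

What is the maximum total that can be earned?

4710

Order all 8 blocks by rate: Search/T1 26 > Ablate/T1 22 > Probe/T1 19 > Align/T1 18 > Ablate/T2 10 > Probe/T2 8 > Align/T2 5 > Search/T2 2.
Fill Search T1 block (60 at 26) — 150 left.
Ablate/T1 (22): +100 — 50 left.
Probe/T1: +50 of 80 at 19; pool empty.
Total = 26×60 + 22×100 + 19×50 = 4710.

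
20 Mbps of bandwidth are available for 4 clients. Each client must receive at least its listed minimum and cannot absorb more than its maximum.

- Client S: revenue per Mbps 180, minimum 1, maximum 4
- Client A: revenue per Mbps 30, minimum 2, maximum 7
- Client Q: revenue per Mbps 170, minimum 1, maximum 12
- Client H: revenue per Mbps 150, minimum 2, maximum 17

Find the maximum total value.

Meeting every minimum uses 1+2+1+2 = 6 Mbps, leaving 14.
Order the clients by revenue per Mbps: Client S 180 > Client Q 170 > Client H 150 > Client A 30.
Client S: +3 to 4 (cap) ; 11 left.
Client Q: +11 to 12 (cap) ; 0 left.
Total = 180×4 + 30×2 + 170×12 + 150×2 = 3120.

3120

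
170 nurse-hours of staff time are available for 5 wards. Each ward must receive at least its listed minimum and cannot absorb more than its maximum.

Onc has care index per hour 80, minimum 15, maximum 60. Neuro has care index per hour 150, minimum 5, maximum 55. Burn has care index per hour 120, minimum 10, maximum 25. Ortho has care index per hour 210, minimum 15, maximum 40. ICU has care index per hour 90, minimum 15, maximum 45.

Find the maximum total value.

Meeting every minimum uses 15+5+10+15+15 = 60 nurse-hours, leaving 110.
Rank by care index per hour: Ortho 210 > Neuro 150 > Burn 120 > ICU 90 > Onc 80.
Ortho takes 25 more to reach its cap of 40 → 85 left.
Neuro: +50 to 55 (cap) → 35 left.
Give Burn 15 more to hit its cap of 25 → 20 left.
Only 20 left; ICU takes them to reach 35.
Total = 80×15 + 150×55 + 120×25 + 210×40 + 90×35 = 24000.

24000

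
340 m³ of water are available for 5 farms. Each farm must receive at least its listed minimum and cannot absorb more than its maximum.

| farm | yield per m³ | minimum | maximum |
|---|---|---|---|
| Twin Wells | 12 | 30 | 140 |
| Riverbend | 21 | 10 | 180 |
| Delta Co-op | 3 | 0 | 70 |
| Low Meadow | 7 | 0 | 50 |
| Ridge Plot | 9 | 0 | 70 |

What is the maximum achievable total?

5640

Meeting every minimum uses 30+10+0+0+0 = 40 m³, leaving 300.
Order the farms by yield per m³: Riverbend 21 > Twin Wells 12 > Ridge Plot 9 > Low Meadow 7 > Delta Co-op 3.
Riverbend: +170 to 180 (cap) — 130 left.
Twin Wells takes 110 more to reach its cap of 140 — 20 left.
Ridge Plot has room for 70 more but only 20 remain, so it gets 20.
Total = 12×140 + 21×180 + 9×20 = 5640.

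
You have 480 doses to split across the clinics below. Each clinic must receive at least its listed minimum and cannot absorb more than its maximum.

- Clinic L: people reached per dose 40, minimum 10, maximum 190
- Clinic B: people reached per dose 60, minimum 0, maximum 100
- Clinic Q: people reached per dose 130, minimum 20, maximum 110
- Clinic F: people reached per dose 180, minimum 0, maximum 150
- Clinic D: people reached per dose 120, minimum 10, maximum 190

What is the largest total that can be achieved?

Meeting every minimum uses 10+0+20+0+10 = 40 doses, leaving 440.
Rank by people reached per dose: Clinic F 180 > Clinic Q 130 > Clinic D 120 > Clinic B 60 > Clinic L 40.
Clinic F takes 150 more to reach its cap of 150 — 290 left.
Clinic Q: +90 to 110 (cap) — 200 left.
Clinic D takes 180 more to reach its cap of 190 — 20 left.
Only 20 left; Clinic B takes them to reach 20.
Total = 40×10 + 60×20 + 130×110 + 180×150 + 120×190 = 65700.

65700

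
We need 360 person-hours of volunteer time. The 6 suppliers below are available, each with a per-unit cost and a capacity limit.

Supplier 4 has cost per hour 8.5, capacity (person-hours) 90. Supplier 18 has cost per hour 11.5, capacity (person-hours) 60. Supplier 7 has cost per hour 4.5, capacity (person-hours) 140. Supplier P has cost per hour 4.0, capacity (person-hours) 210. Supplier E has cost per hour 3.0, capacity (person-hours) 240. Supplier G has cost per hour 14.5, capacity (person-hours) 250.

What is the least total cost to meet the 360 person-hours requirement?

1200

Cheapest first:
Take 240 from Supplier E at 3.0 — need 120 more.
Take 120 from Supplier P at 4.0 to finish.
Supplier 7, Supplier 4, Supplier 18, Supplier G: unused.
Cost = 240×3.0 + 120×4.0 = 1200.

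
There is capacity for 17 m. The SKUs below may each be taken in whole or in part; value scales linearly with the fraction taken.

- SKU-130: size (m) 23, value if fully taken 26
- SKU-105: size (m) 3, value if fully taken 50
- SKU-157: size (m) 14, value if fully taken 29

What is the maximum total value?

Best value per unit of size first: SKU-105 50/3≈16.7, SKU-157 29/14≈2.07, SKU-130 26/23≈1.13.
All 3 m of SKU-105 fit (value 50) — 14 remain.
SKU-157: take in full, 14 m for value 29 — 0 left.
Total value = 79.

79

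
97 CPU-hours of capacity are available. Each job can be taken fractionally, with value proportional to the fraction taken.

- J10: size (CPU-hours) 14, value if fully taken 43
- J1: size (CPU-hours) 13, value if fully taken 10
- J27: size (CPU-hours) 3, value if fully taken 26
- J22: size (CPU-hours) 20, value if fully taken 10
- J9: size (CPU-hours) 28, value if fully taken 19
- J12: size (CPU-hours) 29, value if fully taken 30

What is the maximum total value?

Rank by value-to-size ratio: J27 26/3≈8.67, J10 43/14≈3.07, J12 30/29≈1.03, J1 10/13≈0.769, J9 19/28≈0.679, J22 10/20≈0.5.
All 3 CPU-hours of J27 fit (value 26) — 94 remain.
All 14 CPU-hours of J10 fit (value 43) — 80 remain.
All 29 CPU-hours of J12 fit (value 30) — 51 remain.
Take all of J1 (13 CPU-hours, value 10) — 38 CPU-hours left.
All 28 CPU-hours of J9 fit (value 19) — 10 remain.
Fill the last 10 CPU-hours with part of J22: 10/20 of it earns 5.
Total value = 133.

133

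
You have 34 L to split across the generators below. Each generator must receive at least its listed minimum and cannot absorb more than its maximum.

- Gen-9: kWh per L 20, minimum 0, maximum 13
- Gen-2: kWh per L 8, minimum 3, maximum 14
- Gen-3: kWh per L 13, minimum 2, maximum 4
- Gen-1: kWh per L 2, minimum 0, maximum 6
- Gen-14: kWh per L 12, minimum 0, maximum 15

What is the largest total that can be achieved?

504

Meeting every minimum uses 0+3+2+0+0 = 5 L, leaving 29.
Order the generators by kWh per L: Gen-9 20 > Gen-3 13 > Gen-14 12 > Gen-2 8 > Gen-1 2.
Gen-9 takes 13 more to reach its cap of 13 ; 16 left.
Gen-3 takes 2 more to reach its cap of 4 ; 14 left.
Gen-14 has room for 15 more but only 14 remain, so it gets 14.
Total = 20×13 + 8×3 + 13×4 + 12×14 = 504.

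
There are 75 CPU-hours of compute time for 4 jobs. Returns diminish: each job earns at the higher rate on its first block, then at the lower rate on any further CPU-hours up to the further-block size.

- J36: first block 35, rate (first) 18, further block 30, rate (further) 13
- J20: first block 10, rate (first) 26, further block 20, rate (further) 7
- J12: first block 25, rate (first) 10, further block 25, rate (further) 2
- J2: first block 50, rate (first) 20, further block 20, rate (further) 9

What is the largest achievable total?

1530

Rank every tier by rate: J20/first 26 > J2/first 20 > J36/first 18 > J36/second 13 > J12/first 10 > J2/second 9 > J20/second 7 > J12/second 2.
J20/first (26): +10 — 65 left.
J2 first at 20: fill all 50 — 15 left.
J36/first: +15 of 35 at 18; pool empty.
Total = 26×10 + 20×50 + 18×15 = 1530.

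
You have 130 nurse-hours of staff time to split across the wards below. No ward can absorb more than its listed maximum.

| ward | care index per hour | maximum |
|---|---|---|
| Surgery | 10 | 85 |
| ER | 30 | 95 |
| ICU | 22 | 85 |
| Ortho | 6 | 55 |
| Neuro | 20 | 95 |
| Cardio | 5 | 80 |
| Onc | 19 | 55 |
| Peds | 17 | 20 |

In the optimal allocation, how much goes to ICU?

35

Highest care index per hour first: ER 30 > ICU 22 > Neuro 20 > Onc 19 > Peds 17 > Surgery 10 > Ortho 6 > Cardio 5.
Give ER 95 to hit its cap of 95 ; 35 left.
Only 35 left; ICU takes them to reach 35.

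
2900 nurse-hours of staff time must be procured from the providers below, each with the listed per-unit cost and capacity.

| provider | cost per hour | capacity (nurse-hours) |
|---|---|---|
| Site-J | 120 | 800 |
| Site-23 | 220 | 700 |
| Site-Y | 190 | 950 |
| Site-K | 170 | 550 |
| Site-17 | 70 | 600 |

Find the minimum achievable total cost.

412000

Cheapest first:
Site-17 at 70: take all 600 nurse-hours → 2300 still needed.
Site-J (120): use full 800 → 1500 nurse-hours to go.
Take 550 from Site-K at 170 → need 950 more.
Take 950 from Site-Y at 190 → need 0 more.
Site-23: unused.
Cost = 600×70 + 800×120 + 550×170 + 950×190 = 412000.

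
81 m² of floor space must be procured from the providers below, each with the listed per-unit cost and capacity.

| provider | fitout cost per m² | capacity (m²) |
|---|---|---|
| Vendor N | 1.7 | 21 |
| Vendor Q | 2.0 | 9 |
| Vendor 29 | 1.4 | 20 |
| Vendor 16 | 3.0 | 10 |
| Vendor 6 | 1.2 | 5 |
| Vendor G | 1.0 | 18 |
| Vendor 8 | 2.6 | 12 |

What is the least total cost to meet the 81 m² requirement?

126.5

Fill from the cheapest provider first.
Vendor G (1.0): use full 18 — 63 m² to go.
Take 5 from Vendor 6 at 1.2 — need 58 more.
Vendor 29 (1.4): use full 20 — 38 m² to go.
Take 21 from Vendor N at 1.7 — need 17 more.
Take 9 from Vendor Q at 2.0 — need 8 more.
Vendor 8 at 2.6: take 8 of its 12 — requirement met.
Vendor 16: unused.
Cost = 18×1.0 + 5×1.2 + 20×1.4 + 21×1.7 + 9×2.0 + 8×2.6 = 126.5.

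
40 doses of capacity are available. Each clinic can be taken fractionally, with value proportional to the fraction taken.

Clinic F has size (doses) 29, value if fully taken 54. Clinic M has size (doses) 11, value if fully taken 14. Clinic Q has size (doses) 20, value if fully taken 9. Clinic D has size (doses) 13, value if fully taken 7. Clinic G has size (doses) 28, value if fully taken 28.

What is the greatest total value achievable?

68

Sort by value density: Clinic F 54/29≈1.86, Clinic M 14/11≈1.27, Clinic G 28/28≈1, Clinic D 7/13≈0.538, Clinic Q 9/20≈0.45.
Clinic F: take in full, 29 doses for value 54 — 11 left.
Clinic M: take in full, 11 doses for value 14 — 0 left.
Total value = 68.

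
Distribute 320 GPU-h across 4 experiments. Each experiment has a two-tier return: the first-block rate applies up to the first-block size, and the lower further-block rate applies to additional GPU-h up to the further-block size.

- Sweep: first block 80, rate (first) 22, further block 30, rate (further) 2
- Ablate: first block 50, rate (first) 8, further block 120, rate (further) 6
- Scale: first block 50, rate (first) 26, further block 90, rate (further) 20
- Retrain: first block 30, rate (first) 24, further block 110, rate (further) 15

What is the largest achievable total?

6630

Rank every tier by rate: Scale/tier1 26 > Retrain/tier1 24 > Sweep/tier1 22 > Scale/tier2 20 > Retrain/tier2 15 > Ablate/tier1 8 > Ablate/tier2 6 > Sweep/tier2 2.
Fill Scale tier1 block (50 at 26) — 270 left.
Retrain tier1 at 24: fill all 30 — 240 left.
Sweep tier1 at 22: fill all 80 — 160 left.
Scale/tier2 (20): +90 — 70 left.
Retrain/tier2: +70 of 110 at 15; pool empty.
Total = 26×50 + 24×30 + 22×80 + 20×90 + 15×70 = 6630.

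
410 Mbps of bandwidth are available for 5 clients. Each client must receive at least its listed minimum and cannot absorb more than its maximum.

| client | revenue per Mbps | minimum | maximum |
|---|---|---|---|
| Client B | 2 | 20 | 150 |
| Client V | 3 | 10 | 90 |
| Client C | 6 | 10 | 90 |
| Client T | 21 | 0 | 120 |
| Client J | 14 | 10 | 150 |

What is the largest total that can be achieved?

Meeting every minimum uses 20+10+10+0+10 = 50 Mbps, leaving 360.
Order the clients by revenue per Mbps: Client T 21 > Client J 14 > Client C 6 > Client V 3 > Client B 2.
Client T: +120 to 120 (cap) → 240 left.
Give Client J 140 more to hit its cap of 150 → 100 left.
Client C takes 80 more to reach its cap of 90 → 20 left.
Client V: +20 (room for 80) → 30. Pool exhausted.
Total = 2×20 + 3×30 + 6×90 + 21×120 + 14×150 = 5290.

5290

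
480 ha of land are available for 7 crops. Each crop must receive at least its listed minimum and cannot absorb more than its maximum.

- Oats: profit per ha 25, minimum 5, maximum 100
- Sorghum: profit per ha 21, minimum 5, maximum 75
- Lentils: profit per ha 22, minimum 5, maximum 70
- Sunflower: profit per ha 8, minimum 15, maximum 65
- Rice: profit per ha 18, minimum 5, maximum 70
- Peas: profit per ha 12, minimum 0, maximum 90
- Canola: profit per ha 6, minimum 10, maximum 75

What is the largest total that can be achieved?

8535

Meeting every minimum uses 5+5+5+15+5+0+10 = 45 ha, leaving 435.
Highest profit per ha first: Oats 25 > Lentils 22 > Sorghum 21 > Rice 18 > Peas 12 > Sunflower 8 > Canola 6.
Oats takes 95 more to reach its cap of 100 → 340 left.
Give Lentils 65 more to hit its cap of 70 → 275 left.
Sorghum: +70 to 75 (cap) → 205 left.
Give Rice 65 more to hit its cap of 70 → 140 left.
Peas: +90 to 90 (cap) → 50 left.
Sunflower takes 50 more to reach its cap of 65 → 0 left.
Total = 25×100 + 21×75 + 22×70 + 8×65 + 18×70 + 12×90 + 6×10 = 8535.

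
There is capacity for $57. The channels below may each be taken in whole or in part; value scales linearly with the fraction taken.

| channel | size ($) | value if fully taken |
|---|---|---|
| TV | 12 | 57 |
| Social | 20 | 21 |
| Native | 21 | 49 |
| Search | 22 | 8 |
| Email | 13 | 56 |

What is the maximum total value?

173.55

Sort by value density: TV 57/12≈4.75, Email 56/13≈4.31, Native 49/21≈2.33, Social 21/20≈1.05, Search 8/22≈0.364.
All 12 $ of TV fit (value 57) → 45 remain.
All 13 $ of Email fit (value 56) → 32 remain.
Native: take in full, 21 $ for value 49 → 11 left.
11 $ left: a 11/20 share of Social gives 21×11/20 = 11.55.
Total value = 173.55.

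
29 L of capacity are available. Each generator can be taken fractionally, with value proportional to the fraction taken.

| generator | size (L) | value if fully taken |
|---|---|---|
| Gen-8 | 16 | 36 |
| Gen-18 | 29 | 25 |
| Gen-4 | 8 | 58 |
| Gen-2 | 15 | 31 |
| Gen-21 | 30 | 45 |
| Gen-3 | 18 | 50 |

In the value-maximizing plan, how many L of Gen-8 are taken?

Sort by value density: Gen-4 58/8≈7.25, Gen-3 50/18≈2.78, Gen-8 36/16≈2.25, Gen-2 31/15≈2.07, Gen-21 45/30≈1.5, Gen-18 25/29≈0.862.
All 8 L of Gen-4 fit (value 58) → 21 remain.
Gen-3: take in full, 18 L for value 50 → 3 left.
Fill the last 3 L with part of Gen-8: 3/16 of it earns 6.75.

3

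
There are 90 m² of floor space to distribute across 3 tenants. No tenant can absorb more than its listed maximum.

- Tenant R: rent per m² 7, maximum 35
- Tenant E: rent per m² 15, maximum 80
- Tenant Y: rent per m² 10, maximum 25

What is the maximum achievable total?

1300

Order the tenants by rent per m²: Tenant E 15 > Tenant Y 10 > Tenant R 7.
Give Tenant E 80 to hit its cap of 80 ; 10 left.
Only 10 left; Tenant Y takes them to reach 10.
Total = 15×80 + 10×10 = 1300.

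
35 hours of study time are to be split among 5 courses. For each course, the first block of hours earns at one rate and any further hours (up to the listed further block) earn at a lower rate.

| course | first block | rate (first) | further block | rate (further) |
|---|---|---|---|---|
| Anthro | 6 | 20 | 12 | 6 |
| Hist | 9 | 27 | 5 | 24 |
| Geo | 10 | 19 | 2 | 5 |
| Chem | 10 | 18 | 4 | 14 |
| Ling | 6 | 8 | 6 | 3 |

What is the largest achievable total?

763

Order all 10 blocks by rate: Hist/tier1 27 > Hist/tier2 24 > Anthro/tier1 20 > Geo/tier1 19 > Chem/tier1 18 > Chem/tier2 14 > Ling/tier1 8 > Anthro/tier2 6 > Geo/tier2 5 > Ling/tier2 3.
Hist/tier1 (27): +9 — 26 left.
Hist/tier2 (24): +5 — 21 left.
Anthro tier1 at 20: fill all 6 — 15 left.
Fill Geo tier1 block (10 at 19) — 5 left.
Chem/tier1: +5 of 10 at 18; pool empty.
Total = 27×9 + 24×5 + 20×6 + 19×10 + 18×5 = 763.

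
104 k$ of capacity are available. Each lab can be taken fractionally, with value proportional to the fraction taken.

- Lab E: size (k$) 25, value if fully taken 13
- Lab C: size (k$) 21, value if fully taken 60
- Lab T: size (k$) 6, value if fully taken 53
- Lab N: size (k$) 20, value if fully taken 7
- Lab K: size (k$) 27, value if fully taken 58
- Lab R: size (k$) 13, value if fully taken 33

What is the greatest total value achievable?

221.2

Best value per unit of size first: Lab T 53/6≈8.83, Lab C 60/21≈2.86, Lab R 33/13≈2.54, Lab K 58/27≈2.15, Lab E 13/25≈0.52, Lab N 7/20≈0.35.
Take all of Lab T (6 k$, value 53) → 98 k$ left.
Lab C: take in full, 21 k$ for value 60 → 77 left.
Take all of Lab R (13 k$, value 33) → 64 k$ left.
All 27 k$ of Lab K fit (value 58) → 37 remain.
Take all of Lab E (25 k$, value 13) → 12 k$ left.
Only 12 k$ remain; take 12/20 of Lab N for value 7×12/20 = 4.2.
Total value = 221.2.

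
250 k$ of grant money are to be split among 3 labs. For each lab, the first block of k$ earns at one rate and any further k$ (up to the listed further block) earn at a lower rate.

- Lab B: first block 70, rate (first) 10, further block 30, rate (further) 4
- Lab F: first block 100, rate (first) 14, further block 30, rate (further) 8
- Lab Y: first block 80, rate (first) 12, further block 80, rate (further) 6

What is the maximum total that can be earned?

Treat each block as its own option and order by rate: Lab F/T1 14 > Lab Y/T1 12 > Lab B/T1 10 > Lab F/T2 8 > Lab Y/T2 6 > Lab B/T2 4.
Lab F/T1 (14): +100 — 150 left.
Lab Y T1 at 12: fill all 80 — 70 left.
Lab B/T1 (10): +70 — 0 left.
Total = 14×100 + 12×80 + 10×70 = 3060.

3060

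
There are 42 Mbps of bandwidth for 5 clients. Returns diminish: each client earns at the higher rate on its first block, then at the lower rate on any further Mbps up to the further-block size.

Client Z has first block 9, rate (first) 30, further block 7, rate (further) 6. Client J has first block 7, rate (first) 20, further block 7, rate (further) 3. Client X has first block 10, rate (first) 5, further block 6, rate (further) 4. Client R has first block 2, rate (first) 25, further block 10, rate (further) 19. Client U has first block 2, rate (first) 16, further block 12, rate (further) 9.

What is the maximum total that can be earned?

790

Rank every tier by rate: Client Z/first 30 > Client R/first 25 > Client J/first 20 > Client R/second 19 > Client U/first 16 > Client U/second 9 > Client Z/second 6 > Client X/first 5 > Client X/second 4 > Client J/second 3.
Fill Client Z first block (9 at 30) — 33 left.
Fill Client R first block (2 at 25) — 31 left.
Fill Client J first block (7 at 20) — 24 left.
Fill Client R second block (10 at 19) — 14 left.
Client U first at 16: fill all 2 — 12 left.
Client U second at 9: fill all 12 — 0 left.
Total = 30×9 + 25×2 + 20×7 + 19×10 + 16×2 + 9×12 = 790.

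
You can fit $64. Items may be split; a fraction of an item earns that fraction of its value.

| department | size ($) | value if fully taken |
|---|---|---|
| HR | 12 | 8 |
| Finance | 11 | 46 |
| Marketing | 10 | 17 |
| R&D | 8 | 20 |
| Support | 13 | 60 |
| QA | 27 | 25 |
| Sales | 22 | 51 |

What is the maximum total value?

Best value per unit of size first: Support 60/13≈4.62, Finance 46/11≈4.18, R&D 20/8≈2.5, Sales 51/22≈2.32, Marketing 17/10≈1.7, QA 25/27≈0.926, HR 8/12≈0.667.
Support: take in full, 13 $ for value 60 ; 51 left.
Take all of Finance (11 $, value 46) ; 40 $ left.
R&D: take in full, 8 $ for value 20 ; 32 left.
Take all of Sales (22 $, value 51) ; 10 $ left.
Marketing: take in full, 10 $ for value 17 ; 0 left.
Total value = 194.

194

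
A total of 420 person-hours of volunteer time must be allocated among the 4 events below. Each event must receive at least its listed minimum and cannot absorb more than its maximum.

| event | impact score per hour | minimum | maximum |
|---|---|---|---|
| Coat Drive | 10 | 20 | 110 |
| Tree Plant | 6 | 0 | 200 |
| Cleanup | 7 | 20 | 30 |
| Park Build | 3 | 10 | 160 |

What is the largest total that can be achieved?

2750

Meeting every minimum uses 20+0+20+10 = 50 person-hours, leaving 370.
Rank by impact score per hour: Coat Drive 10 > Cleanup 7 > Tree Plant 6 > Park Build 3.
Coat Drive takes 90 more to reach its cap of 110 ; 280 left.
Give Cleanup 10 more to hit its cap of 30 ; 270 left.
Tree Plant takes 200 more to reach its cap of 200 ; 70 left.
Park Build: +70 (room for 150) → 80. Pool exhausted.
Total = 10×110 + 6×200 + 7×30 + 3×80 = 2750.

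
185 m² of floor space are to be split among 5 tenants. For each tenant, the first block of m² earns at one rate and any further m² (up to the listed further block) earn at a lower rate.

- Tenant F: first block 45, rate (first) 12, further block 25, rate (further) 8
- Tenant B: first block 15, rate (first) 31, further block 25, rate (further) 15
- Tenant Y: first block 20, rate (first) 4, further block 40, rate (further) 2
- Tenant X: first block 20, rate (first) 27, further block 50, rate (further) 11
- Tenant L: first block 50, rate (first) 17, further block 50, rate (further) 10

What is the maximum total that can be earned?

Treat each block as its own option and order by rate: Tenant B/tier1 31 > Tenant X/tier1 27 > Tenant L/tier1 17 > Tenant B/tier2 15 > Tenant F/tier1 12 > Tenant X/tier2 11 > Tenant L/tier2 10 > Tenant F/tier2 8 > Tenant Y/tier1 4 > Tenant Y/tier2 2.
Tenant B/tier1 (31): +15 — 170 left.
Tenant X tier1 at 27: fill all 20 — 150 left.
Fill Tenant L tier1 block (50 at 17) — 100 left.
Tenant B tier2 at 15: fill all 25 — 75 left.
Tenant F tier1 at 12: fill all 45 — 30 left.
Tenant X tier2 at 11: only 30 left, fill 30.
Total = 31×15 + 27×20 + 17×50 + 15×25 + 12×45 + 11×30 = 3100.

3100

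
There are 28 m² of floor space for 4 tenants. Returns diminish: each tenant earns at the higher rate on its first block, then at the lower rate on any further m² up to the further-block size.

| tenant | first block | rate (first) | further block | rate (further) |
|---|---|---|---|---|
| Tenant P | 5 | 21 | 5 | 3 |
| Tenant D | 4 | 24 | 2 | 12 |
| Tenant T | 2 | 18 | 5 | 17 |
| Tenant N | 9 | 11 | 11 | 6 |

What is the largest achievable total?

Rank every tier by rate: Tenant D/tier1 24 > Tenant P/tier1 21 > Tenant T/tier1 18 > Tenant T/tier2 17 > Tenant D/tier2 12 > Tenant N/tier1 11 > Tenant N/tier2 6 > Tenant P/tier2 3.
Tenant D tier1 at 24: fill all 4 → 24 left.
Tenant P tier1 at 21: fill all 5 → 19 left.
Tenant T tier1 at 18: fill all 2 → 17 left.
Tenant T/tier2 (17): +5 → 12 left.
Fill Tenant D tier2 block (2 at 12) → 10 left.
Fill Tenant N tier1 block (9 at 11) → 1 left.
Tenant N tier2 at 6: only 1 left, fill 1.
Total = 24×4 + 21×5 + 18×2 + 17×5 + 12×2 + 11×9 + 6×1 = 451.

451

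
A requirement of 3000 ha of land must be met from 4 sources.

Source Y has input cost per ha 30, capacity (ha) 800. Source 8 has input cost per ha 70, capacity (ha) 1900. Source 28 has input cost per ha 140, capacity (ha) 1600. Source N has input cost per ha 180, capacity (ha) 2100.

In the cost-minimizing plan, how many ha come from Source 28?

300

Cheapest first:
Take 800 from Source Y at 30 → need 2200 more.
Source 8 (70): use full 1900 → 300 ha to go.
Source 28 (140): take the remaining 300 → done.
Source N: unused.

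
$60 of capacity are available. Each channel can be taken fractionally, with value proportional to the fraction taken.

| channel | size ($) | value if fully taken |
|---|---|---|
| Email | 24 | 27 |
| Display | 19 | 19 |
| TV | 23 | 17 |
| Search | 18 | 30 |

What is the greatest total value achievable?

75

Sort by value density: Search 30/18≈1.67, Email 27/24≈1.12, Display 19/19≈1, TV 17/23≈0.739.
Take all of Search (18 $, value 30) ; 42 $ left.
All 24 $ of Email fit (value 27) ; 18 remain.
Only 18 $ remain; take 18/19 of Display for value 19×18/19 = 18.
Total value = 75.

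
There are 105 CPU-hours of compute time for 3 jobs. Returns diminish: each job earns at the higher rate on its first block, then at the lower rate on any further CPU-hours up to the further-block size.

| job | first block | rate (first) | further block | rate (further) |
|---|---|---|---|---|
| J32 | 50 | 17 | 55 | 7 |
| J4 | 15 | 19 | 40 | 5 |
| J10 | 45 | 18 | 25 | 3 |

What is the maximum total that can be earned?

1860

Treat each block as its own option and order by rate: J4/T1 19 > J10/T1 18 > J32/T1 17 > J32/T2 7 > J4/T2 5 > J10/T2 3.
J4/T1 (19): +15 — 90 left.
J10 T1 at 18: fill all 45 — 45 left.
J32 T1 at 17: only 45 left, fill 45.
Total = 19×15 + 18×45 + 17×45 = 1860.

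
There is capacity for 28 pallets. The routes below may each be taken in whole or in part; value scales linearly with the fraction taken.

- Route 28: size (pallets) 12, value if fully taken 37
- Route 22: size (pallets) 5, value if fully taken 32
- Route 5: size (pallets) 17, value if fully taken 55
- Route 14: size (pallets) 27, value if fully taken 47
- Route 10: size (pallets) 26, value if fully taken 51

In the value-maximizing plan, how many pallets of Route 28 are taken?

Rank by value-to-size ratio: Route 22 32/5≈6.4, Route 5 55/17≈3.24, Route 28 37/12≈3.08, Route 10 51/26≈1.96, Route 14 47/27≈1.74.
Route 22: take in full, 5 pallets for value 32 — 23 left.
Take all of Route 5 (17 pallets, value 55) — 6 pallets left.
Fill the last 6 pallets with part of Route 28: 6/12 of it earns 18.5.

6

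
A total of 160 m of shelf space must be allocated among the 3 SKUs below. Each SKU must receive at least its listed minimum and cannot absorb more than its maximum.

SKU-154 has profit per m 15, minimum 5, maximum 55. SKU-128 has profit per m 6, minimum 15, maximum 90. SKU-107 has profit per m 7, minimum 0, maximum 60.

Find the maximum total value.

Meeting every minimum uses 5+15+0 = 20 m, leaving 140.
Rank by profit per m: SKU-154 15 > SKU-107 7 > SKU-128 6.
Give SKU-154 50 more to hit its cap of 55 → 90 left.
SKU-107 takes 60 more to reach its cap of 60 → 30 left.
SKU-128: +30 (room for 75) → 45. Pool exhausted.
Total = 15×55 + 6×45 + 7×60 = 1515.

1515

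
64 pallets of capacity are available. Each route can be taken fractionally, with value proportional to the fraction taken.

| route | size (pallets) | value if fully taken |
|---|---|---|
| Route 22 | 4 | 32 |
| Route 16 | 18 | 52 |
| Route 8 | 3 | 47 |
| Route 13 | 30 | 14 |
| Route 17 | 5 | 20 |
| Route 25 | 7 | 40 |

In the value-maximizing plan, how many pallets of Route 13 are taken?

Sort by value density: Route 8 47/3≈15.7, Route 22 32/4≈8, Route 25 40/7≈5.71, Route 17 20/5≈4, Route 16 52/18≈2.89, Route 13 14/30≈0.467.
Take all of Route 8 (3 pallets, value 47) ; 61 pallets left.
Route 22: take in full, 4 pallets for value 32 ; 57 left.
Route 25: take in full, 7 pallets for value 40 ; 50 left.
All 5 pallets of Route 17 fit (value 20) ; 45 remain.
Route 16: take in full, 18 pallets for value 52 ; 27 left.
27 pallets left: a 27/30 share of Route 13 gives 14×27/30 = 12.6.

27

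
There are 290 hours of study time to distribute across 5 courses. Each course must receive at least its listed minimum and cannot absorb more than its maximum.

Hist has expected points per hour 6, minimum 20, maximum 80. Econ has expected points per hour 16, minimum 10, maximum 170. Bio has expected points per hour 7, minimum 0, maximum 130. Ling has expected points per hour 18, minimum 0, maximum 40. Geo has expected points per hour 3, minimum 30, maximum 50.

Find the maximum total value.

Meeting every minimum uses 20+10+0+0+30 = 60 hours, leaving 230.
Rank by expected points per hour: Ling 18 > Econ 16 > Bio 7 > Hist 6 > Geo 3.
Give Ling 40 more to hit its cap of 40 ; 190 left.
Give Econ 160 more to hit its cap of 170 ; 30 left.
Bio has room for 130 more but only 30 remain, so it gets 30.
Total = 6×20 + 16×170 + 7×30 + 18×40 + 3×30 = 3860.

3860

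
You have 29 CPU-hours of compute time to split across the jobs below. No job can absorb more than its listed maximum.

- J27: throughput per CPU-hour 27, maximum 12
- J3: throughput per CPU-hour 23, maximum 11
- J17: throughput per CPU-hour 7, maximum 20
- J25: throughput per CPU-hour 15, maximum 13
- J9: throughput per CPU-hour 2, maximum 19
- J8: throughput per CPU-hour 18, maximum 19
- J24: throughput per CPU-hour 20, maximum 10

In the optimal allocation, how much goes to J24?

6

Highest throughput per CPU-hour first: J27 27 > J3 23 > J24 20 > J8 18 > J25 15 > J17 7 > J9 2.
J27: +12 to 12 (cap) — 17 left.
J3: +11 to 11 (cap) — 6 left.
J24: +6 (room for 10) → 6. Pool exhausted.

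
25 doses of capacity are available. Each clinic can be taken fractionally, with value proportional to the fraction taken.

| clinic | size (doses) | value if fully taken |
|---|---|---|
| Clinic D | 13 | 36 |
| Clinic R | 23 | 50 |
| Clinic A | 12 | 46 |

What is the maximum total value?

Sort by value density: Clinic A 46/12≈3.83, Clinic D 36/13≈2.77, Clinic R 50/23≈2.17.
Clinic A: take in full, 12 doses for value 46 ; 13 left.
Clinic D: take in full, 13 doses for value 36 ; 0 left.
Total value = 82.

82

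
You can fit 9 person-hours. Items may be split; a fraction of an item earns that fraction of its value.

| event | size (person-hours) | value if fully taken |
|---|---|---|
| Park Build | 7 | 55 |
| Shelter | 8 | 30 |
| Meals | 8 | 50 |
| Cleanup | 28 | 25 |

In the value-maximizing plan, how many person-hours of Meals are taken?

Sort by value density: Park Build 55/7≈7.86, Meals 50/8≈6.25, Shelter 30/8≈3.75, Cleanup 25/28≈0.893.
All 7 person-hours of Park Build fit (value 55) — 2 remain.
Only 2 person-hours remain; take 2/8 of Meals for value 50×2/8 = 12.5.

2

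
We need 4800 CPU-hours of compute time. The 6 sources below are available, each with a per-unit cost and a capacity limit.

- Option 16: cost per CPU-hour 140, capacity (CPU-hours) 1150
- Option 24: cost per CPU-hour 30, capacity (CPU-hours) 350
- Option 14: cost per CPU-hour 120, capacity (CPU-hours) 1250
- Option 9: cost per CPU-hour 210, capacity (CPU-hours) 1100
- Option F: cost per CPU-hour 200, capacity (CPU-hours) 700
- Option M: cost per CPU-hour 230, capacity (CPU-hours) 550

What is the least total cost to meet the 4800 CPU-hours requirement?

Cheapest first:
Option 24 (30): use full 350 — 4450 CPU-hours to go.
Option 14 (120): use full 1250 — 3200 CPU-hours to go.
Option 16 at 140: take all 1150 CPU-hours — 2050 still needed.
Option F (200): use full 700 — 1350 CPU-hours to go.
Option 9 at 210: take all 1100 CPU-hours — 250 still needed.
Option M at 230: take 250 of its 550 — requirement met.
Cost = 350×30 + 1250×120 + 1150×140 + 700×200 + 1100×210 + 250×230 = 750000.

750000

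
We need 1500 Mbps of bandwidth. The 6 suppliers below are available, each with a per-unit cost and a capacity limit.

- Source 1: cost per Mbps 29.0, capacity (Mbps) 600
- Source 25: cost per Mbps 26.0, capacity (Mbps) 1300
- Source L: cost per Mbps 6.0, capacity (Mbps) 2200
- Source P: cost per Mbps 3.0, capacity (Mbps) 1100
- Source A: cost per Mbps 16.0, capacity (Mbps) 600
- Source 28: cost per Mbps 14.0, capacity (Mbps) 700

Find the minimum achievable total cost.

Fill from the cheapest supplier first.
Take 1100 from Source P at 3.0 → need 400 more.
Source L (6.0): take the remaining 400 → done.
Source 28, Source A, Source 25, Source 1: unused.
Cost = 1100×3.0 + 400×6.0 = 5700.

5700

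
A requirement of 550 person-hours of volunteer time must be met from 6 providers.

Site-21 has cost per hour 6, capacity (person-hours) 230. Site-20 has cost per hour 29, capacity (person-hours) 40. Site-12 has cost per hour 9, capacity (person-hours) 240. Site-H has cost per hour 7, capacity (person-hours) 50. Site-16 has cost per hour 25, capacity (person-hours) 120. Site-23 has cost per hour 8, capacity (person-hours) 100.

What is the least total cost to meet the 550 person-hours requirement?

4060

Fill from the cheapest provider first.
Take 230 from Site-21 at 6 → need 320 more.
Site-H (7): use full 50 → 270 person-hours to go.
Take 100 from Site-23 at 8 → need 170 more.
Take 170 from Site-12 at 9 to finish.
Site-16, Site-20: unused.
Cost = 230×6 + 50×7 + 100×8 + 170×9 = 4060.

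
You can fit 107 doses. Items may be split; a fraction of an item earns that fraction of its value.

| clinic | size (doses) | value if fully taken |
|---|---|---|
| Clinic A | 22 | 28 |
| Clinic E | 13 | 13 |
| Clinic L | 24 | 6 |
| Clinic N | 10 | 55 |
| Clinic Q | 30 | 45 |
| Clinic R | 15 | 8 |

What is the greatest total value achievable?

Sort by value density: Clinic N 55/10≈5.5, Clinic Q 45/30≈1.5, Clinic A 28/22≈1.27, Clinic E 13/13≈1, Clinic R 8/15≈0.533, Clinic L 6/24≈0.25.
All 10 doses of Clinic N fit (value 55) → 97 remain.
Clinic Q: take in full, 30 doses for value 45 → 67 left.
Clinic A: take in full, 22 doses for value 28 → 45 left.
Take all of Clinic E (13 doses, value 13) → 32 doses left.
Clinic R: take in full, 15 doses for value 8 → 17 left.
Only 17 doses remain; take 17/24 of Clinic L for value 6×17/24 = 4.25.
Total value = 153.25.

153.25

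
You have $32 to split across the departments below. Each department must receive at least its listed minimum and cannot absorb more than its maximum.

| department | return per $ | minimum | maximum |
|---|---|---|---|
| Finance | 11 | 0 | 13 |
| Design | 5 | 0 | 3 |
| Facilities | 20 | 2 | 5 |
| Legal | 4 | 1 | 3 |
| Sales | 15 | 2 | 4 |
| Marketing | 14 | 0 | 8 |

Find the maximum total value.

Meeting every minimum uses 0+0+2+1+2+0 = 5 $, leaving 27.
Highest return per $ first: Facilities 20 > Sales 15 > Marketing 14 > Finance 11 > Design 5 > Legal 4.
Give Facilities 3 more to hit its cap of 5 ; 24 left.
Give Sales 2 more to hit its cap of 4 ; 22 left.
Marketing takes 8 more to reach its cap of 8 ; 14 left.
Finance: +13 to 13 (cap) ; 1 left.
Design: +1 (room for 3) → 1. Pool exhausted.
Total = 11×13 + 5×1 + 20×5 + 4×1 + 15×4 + 14×8 = 424.

424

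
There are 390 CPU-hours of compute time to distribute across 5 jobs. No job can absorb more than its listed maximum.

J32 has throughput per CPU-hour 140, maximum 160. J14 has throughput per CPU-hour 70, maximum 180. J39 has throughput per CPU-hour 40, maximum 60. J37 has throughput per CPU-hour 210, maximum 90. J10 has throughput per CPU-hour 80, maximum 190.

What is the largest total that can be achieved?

Order the jobs by throughput per CPU-hour: J37 210 > J32 140 > J10 80 > J14 70 > J39 40.
J37 takes 90 to reach its cap of 90 ; 300 left.
Give J32 160 to hit its cap of 160 ; 140 left.
J10 has room for 190 but only 140 remain, so it gets 140.
Total = 140×160 + 210×90 + 80×140 = 52500.

52500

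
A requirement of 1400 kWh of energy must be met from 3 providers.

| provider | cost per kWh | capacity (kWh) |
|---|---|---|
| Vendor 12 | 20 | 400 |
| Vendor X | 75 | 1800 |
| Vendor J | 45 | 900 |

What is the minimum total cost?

Fill from the cheapest provider first.
Vendor 12 (20): use full 400 — 1000 kWh to go.
Take 900 from Vendor J at 45 — need 100 more.
Vendor X (75): take the remaining 100 — done.
Cost = 400×20 + 900×45 + 100×75 = 56000.

56000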